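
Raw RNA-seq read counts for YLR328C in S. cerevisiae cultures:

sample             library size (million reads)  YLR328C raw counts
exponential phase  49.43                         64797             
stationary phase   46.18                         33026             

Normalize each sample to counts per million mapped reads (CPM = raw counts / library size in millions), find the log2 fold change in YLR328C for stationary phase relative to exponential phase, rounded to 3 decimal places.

CPM(exponential phase) = 64797 / 49.43 = 1310.8841
CPM(stationary phase) = 33026 / 46.18 = 715.1581
Fold change = 715.1581 / 1310.8841 = 0.54555
log2(0.54555) = -0.8742

-0.874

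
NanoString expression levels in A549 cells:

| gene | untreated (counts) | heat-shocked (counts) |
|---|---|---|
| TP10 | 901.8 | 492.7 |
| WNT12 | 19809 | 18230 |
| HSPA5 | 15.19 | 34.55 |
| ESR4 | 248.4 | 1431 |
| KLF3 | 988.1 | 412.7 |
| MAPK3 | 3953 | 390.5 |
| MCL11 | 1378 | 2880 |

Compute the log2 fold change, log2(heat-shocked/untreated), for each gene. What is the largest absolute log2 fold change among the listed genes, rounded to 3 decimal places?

log2(492.7/901.8) = -0.872  (TP10)
log2(18230/19809) = -0.120  (WNT12)
log2(34.55/15.19) = 1.186  (HSPA5)
log2(1431/248.4) = 2.526  (ESR4)
log2(412.7/988.1) = -1.260  (KLF3)
log2(390.5/3953) = -3.340  (MAPK3)
log2(2880/1378) = 1.063  (MCL11)
The largest magnitude belongs to MAPK3.

3.340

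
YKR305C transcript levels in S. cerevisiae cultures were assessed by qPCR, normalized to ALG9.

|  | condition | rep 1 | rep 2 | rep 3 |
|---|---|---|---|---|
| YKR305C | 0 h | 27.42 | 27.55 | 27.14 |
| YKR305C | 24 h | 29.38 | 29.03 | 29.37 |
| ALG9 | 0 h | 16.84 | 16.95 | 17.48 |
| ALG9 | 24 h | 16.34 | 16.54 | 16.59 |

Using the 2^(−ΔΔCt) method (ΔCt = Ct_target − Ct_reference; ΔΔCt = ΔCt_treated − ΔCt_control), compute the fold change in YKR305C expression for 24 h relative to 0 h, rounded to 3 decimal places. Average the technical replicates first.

0.178

Mean Ct: YKR305C 0 h 27.370; YKR305C 24 h 29.260; ALG9 0 h 17.090; ALG9 24 h 16.490
ΔCt(0 h) = 27.370 − 17.090 = 10.280
ΔCt(24 h) = 29.260 − 16.490 = 12.770
ΔΔCt = 12.770 − 10.280 = 2.490
Fold change = 2^(−2.490) = 0.1780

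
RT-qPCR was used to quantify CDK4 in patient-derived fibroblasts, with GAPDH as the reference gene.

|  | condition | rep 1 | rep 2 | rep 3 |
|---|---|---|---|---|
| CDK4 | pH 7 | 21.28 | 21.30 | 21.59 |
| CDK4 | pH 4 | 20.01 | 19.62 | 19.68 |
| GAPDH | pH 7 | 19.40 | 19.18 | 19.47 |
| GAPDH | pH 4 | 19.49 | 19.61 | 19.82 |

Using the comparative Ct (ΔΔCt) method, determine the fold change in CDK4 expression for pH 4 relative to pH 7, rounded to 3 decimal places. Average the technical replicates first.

Mean Ct: CDK4 pH 7 21.390; CDK4 pH 4 19.770; GAPDH pH 7 19.350; GAPDH pH 4 19.640
ΔCt(pH 7) = 21.390 − 19.350 = 2.040
ΔCt(pH 4) = 19.770 − 19.640 = 0.130
ΔΔCt = 0.130 − 2.040 = -1.910
Fold change = 2^(−(-1.910)) = 2^1.910 = 3.7581

3.758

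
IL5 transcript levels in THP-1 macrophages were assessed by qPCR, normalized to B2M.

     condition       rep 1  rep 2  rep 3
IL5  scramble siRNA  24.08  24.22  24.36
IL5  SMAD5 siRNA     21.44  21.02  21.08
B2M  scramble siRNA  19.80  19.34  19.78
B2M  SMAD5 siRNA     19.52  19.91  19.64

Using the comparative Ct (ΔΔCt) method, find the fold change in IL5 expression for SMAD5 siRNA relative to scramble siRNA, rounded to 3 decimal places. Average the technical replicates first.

8.515

Mean Ct: IL5 scramble siRNA 24.220; IL5 SMAD5 siRNA 21.180; B2M scramble siRNA 19.640; B2M SMAD5 siRNA 19.690
ΔCt(scramble siRNA) = 24.220 − 19.640 = 4.580
ΔCt(SMAD5 siRNA) = 21.180 − 19.690 = 1.490
ΔΔCt = 1.490 − 4.580 = -3.090
Fold change = 2^(−(-3.090)) = 2^3.090 = 8.5150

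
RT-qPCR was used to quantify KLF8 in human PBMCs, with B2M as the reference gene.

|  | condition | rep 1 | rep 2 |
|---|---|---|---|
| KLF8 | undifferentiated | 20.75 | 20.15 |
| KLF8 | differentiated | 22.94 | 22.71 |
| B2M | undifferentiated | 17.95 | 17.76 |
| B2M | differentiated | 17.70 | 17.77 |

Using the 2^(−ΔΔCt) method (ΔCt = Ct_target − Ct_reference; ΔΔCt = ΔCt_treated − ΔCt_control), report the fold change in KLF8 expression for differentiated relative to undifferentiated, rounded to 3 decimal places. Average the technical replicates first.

Mean Ct: KLF8 undifferentiated 20.450; KLF8 differentiated 22.825; B2M undifferentiated 17.855; B2M differentiated 17.735
ΔCt(undifferentiated) = 20.450 − 17.855 = 2.595
ΔCt(differentiated) = 22.825 − 17.735 = 5.090
ΔΔCt = 5.090 − 2.595 = 2.495
Fold change = 2^(−2.495) = 0.1774

0.177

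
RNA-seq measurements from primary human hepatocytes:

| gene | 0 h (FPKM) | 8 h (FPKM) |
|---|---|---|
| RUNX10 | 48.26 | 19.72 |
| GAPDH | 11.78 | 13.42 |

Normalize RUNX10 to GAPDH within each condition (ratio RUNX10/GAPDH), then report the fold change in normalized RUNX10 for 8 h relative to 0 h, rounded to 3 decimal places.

0.359

RUNX10/GAPDH (0 h) = 48.26 / 11.78 = 4.0968
RUNX10/GAPDH (8 h) = 19.72 / 13.42 = 1.4694
Fold change = 1.4694 / 4.0968 = 0.3587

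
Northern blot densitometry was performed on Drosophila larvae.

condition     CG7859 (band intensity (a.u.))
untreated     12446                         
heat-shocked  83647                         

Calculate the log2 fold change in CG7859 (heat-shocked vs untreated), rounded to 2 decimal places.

2.75

Fold change = 83647 / 12446 = 6.7208
log2(6.7208) = 2.749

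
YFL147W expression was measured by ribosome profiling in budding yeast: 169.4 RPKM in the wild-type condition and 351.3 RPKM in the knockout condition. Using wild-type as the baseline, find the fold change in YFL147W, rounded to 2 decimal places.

2.07

Fold change = 351.3 / 169.4 = 2.074
YFL147W is upregulated.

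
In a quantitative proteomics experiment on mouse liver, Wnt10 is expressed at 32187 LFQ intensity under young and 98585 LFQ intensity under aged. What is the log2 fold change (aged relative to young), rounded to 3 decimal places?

1.615

Fold change = 98585 / 32187 = 3.0629
log2(3.0629) = 1.6149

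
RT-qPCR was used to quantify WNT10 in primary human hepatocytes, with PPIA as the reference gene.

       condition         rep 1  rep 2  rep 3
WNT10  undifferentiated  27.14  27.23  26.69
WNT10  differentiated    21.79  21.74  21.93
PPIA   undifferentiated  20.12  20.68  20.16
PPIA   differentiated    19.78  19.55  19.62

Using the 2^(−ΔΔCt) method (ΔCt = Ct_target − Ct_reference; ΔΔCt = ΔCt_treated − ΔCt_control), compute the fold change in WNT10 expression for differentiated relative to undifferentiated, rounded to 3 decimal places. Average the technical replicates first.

23.103

Mean Ct: WNT10 undifferentiated 27.020; WNT10 differentiated 21.820; PPIA undifferentiated 20.320; PPIA differentiated 19.650
ΔCt(undifferentiated) = 27.020 − 20.320 = 6.700
ΔCt(differentiated) = 21.820 − 19.650 = 2.170
ΔΔCt = 2.170 − 6.700 = -4.530
Fold change = 2^(−(-4.530)) = 2^4.530 = 23.1029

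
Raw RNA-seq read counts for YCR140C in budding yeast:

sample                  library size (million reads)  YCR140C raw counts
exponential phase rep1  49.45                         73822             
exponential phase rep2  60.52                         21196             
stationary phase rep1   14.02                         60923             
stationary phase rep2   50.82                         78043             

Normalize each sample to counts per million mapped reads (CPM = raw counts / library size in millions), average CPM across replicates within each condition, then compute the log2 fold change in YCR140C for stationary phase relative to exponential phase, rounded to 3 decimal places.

1.674

CPM(exponential phase rep1) = 73822 / 49.45 = 1492.8615
CPM(exponential phase rep2) = 21196 / 60.52 = 350.2313
CPM(stationary phase rep1) = 60923 / 14.02 = 4345.4351
CPM(stationary phase rep2) = 78043 / 50.82 = 1535.6749
mean CPM(exponential phase) = 921.5464; mean CPM(stationary phase) = 2940.5550
Fold change = 2940.5550 / 921.5464 = 3.19089
log2(3.19089) = 1.6740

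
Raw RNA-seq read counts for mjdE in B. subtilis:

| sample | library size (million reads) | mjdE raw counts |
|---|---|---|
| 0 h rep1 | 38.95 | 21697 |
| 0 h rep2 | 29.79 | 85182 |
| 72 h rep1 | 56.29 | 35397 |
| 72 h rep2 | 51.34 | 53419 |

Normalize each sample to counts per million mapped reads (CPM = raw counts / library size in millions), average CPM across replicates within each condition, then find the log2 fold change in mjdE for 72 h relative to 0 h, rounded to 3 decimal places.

CPM(0 h rep1) = 21697 / 38.95 = 557.0475
CPM(0 h rep2) = 85182 / 29.79 = 2859.4159
CPM(72 h rep1) = 35397 / 56.29 = 628.8328
CPM(72 h rep2) = 53419 / 51.34 = 1040.4947
mean CPM(0 h) = 1708.2317; mean CPM(72 h) = 834.6638
Fold change = 834.6638 / 1708.2317 = 0.48861
log2(0.48861) = -1.0332

-1.033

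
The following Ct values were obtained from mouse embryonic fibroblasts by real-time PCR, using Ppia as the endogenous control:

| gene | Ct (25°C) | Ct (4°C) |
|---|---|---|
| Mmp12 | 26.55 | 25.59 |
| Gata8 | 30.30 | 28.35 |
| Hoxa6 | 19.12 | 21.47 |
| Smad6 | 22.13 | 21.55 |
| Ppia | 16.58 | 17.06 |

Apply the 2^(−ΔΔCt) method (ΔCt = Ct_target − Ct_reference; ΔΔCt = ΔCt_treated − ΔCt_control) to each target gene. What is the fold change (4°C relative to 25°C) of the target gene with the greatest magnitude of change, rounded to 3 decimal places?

5.389

Mmp12: ΔΔCt = (25.59−17.06) − (26.55−16.58) = 8.53 − 9.97 = -1.44; fold change = 2^1.44 = 2.713
Gata8: ΔΔCt = (28.35−17.06) − (30.30−16.58) = 11.29 − 13.72 = -2.43; fold change = 2^2.43 = 5.389
Hoxa6: ΔΔCt = (21.47−17.06) − (19.12−16.58) = 4.41 − 2.54 = 1.87; fold change = 2^-1.87 = 0.274
Smad6: ΔΔCt = (21.55−17.06) − (22.13−16.58) = 4.49 − 5.55 = -1.06; fold change = 2^1.06 = 2.085
Gata8 has the largest |ΔΔCt| = 2.43.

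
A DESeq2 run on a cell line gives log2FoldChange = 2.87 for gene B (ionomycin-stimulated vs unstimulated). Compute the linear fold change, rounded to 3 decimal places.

Fold change = 2^(2.87) = 7.3107

7.311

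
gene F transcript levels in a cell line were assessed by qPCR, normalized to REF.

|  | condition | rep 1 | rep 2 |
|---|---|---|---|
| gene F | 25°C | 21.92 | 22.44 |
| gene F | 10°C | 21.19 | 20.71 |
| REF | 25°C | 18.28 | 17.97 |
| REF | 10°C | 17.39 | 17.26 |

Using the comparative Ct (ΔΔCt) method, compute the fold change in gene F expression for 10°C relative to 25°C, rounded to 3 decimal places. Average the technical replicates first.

1.347

Mean Ct: gene F 25°C 22.180; gene F 10°C 20.950; REF 25°C 18.125; REF 10°C 17.325
ΔCt(25°C) = 22.180 − 18.125 = 4.055
ΔCt(10°C) = 20.950 − 17.325 = 3.625
ΔΔCt = 3.625 − 4.055 = -0.430
Fold change = 2^(−(-0.430)) = 2^0.430 = 1.3472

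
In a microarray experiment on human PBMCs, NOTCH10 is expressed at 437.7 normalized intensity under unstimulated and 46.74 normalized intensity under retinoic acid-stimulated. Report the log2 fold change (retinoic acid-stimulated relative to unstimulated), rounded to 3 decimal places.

Fold change = 46.74 / 437.7 = 0.1068
log2(0.1068) = -3.2272

-3.227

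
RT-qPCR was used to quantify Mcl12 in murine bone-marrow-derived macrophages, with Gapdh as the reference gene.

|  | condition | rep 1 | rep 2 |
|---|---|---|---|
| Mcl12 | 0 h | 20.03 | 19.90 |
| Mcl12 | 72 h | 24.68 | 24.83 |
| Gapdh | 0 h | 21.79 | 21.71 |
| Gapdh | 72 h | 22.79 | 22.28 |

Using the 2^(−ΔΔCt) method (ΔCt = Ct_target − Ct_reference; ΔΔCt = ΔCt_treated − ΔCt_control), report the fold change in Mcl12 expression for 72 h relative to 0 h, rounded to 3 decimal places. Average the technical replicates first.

Mean Ct: Mcl12 0 h 19.965; Mcl12 72 h 24.755; Gapdh 0 h 21.750; Gapdh 72 h 22.535
ΔCt(0 h) = 19.965 − 21.750 = -1.785
ΔCt(72 h) = 24.755 − 22.535 = 2.220
ΔΔCt = 2.220 − (-1.785) = 4.005
Fold change = 2^(−4.005) = 0.0623

0.062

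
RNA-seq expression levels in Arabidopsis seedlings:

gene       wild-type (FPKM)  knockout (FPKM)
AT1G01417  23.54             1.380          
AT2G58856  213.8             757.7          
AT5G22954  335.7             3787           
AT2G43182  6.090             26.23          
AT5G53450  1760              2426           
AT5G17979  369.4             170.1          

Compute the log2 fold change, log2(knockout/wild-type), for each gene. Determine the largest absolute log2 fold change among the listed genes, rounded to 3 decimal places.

log2(1.380/23.54) = -4.092  (AT1G01417)
log2(757.7/213.8) = 1.825  (AT2G58856)
log2(3787/335.7) = 3.496  (AT5G22954)
log2(26.23/6.090) = 2.107  (AT2G43182)
log2(2426/1760) = 0.463  (AT5G53450)
log2(170.1/369.4) = -1.119  (AT5G17979)
The largest magnitude belongs to AT1G01417.

4.092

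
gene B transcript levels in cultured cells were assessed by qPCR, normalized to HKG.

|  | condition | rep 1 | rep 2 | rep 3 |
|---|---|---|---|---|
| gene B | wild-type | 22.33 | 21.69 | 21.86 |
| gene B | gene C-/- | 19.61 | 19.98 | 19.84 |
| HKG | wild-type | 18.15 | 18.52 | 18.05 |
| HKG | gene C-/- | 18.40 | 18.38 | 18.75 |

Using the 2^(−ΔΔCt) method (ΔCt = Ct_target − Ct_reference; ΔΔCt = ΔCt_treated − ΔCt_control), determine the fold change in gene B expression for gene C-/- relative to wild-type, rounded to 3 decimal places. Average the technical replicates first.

Mean Ct: gene B wild-type 21.960; gene B gene C-/- 19.810; HKG wild-type 18.240; HKG gene C-/- 18.510
ΔCt(wild-type) = 21.960 − 18.240 = 3.720
ΔCt(gene C-/-) = 19.810 − 18.510 = 1.300
ΔΔCt = 1.300 − 3.720 = -2.420
Fold change = 2^(−(-2.420)) = 2^2.420 = 5.3517

5.352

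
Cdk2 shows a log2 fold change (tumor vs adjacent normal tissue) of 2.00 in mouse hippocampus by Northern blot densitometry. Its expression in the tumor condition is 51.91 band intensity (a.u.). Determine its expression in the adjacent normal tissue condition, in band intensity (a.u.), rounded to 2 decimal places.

12.98

Fold change = 2^(2.00) = 4.0000
adjacent normal tissue expression = 51.91 / 4.0000 = 12.98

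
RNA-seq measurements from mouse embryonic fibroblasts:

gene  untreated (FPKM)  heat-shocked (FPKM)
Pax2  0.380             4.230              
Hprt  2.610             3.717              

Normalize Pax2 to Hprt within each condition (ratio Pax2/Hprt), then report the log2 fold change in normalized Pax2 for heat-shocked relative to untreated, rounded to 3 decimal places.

Pax2/Hprt (untreated) = 0.380 / 2.610 = 0.14559
Pax2/Hprt (heat-shocked) = 4.230 / 3.717 = 1.138
Fold change = 1.138 / 0.14559 = 7.8164
log2(7.8164) = 2.9665

2.966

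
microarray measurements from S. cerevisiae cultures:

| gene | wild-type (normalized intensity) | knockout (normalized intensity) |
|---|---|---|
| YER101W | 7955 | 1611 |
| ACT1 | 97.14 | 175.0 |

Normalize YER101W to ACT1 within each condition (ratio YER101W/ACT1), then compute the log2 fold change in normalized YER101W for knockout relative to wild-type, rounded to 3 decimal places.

YER101W/ACT1 (wild-type) = 7955 / 97.14 = 81.892
YER101W/ACT1 (knockout) = 1611 / 175.0 = 9.2057
Fold change = 9.2057 / 81.892 = 0.1124
log2(0.1124) = -3.1531

-3.153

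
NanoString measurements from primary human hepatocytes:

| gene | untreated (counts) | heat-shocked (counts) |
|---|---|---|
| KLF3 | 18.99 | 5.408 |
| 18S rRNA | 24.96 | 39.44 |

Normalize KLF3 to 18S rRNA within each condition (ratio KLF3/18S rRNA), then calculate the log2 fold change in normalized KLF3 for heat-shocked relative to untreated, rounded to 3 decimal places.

-2.472

KLF3/18S rRNA (untreated) = 18.99 / 24.96 = 0.76082
KLF3/18S rRNA (heat-shocked) = 5.408 / 39.44 = 0.13712
Fold change = 0.13712 / 0.76082 = 0.1802
log2(0.1802) = -2.4721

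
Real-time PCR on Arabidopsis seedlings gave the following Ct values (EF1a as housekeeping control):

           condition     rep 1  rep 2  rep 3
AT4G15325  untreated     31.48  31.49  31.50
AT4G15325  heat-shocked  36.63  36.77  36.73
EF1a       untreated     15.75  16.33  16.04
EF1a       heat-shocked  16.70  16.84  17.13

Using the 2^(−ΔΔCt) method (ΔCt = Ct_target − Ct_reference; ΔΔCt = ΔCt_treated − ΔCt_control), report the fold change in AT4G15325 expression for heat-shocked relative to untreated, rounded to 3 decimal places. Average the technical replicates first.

Mean Ct: AT4G15325 untreated 31.490; AT4G15325 heat-shocked 36.710; EF1a untreated 16.040; EF1a heat-shocked 16.890
ΔCt(untreated) = 31.490 − 16.040 = 15.450
ΔCt(heat-shocked) = 36.710 − 16.890 = 19.820
ΔΔCt = 19.820 − 15.450 = 4.370
Fold change = 2^(−4.370) = 0.0484

0.048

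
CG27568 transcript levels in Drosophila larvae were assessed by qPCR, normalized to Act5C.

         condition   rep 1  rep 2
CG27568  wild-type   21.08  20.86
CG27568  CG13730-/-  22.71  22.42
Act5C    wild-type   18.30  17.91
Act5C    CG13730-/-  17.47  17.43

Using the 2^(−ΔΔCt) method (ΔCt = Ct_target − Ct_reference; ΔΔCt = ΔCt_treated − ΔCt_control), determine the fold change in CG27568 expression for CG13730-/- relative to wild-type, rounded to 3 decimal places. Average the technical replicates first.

0.210

Mean Ct: CG27568 wild-type 20.970; CG27568 CG13730-/- 22.565; Act5C wild-type 18.105; Act5C CG13730-/- 17.450
ΔCt(wild-type) = 20.970 − 18.105 = 2.865
ΔCt(CG13730-/-) = 22.565 − 17.450 = 5.115
ΔΔCt = 5.115 − 2.865 = 2.250
Fold change = 2^(−2.250) = 0.2102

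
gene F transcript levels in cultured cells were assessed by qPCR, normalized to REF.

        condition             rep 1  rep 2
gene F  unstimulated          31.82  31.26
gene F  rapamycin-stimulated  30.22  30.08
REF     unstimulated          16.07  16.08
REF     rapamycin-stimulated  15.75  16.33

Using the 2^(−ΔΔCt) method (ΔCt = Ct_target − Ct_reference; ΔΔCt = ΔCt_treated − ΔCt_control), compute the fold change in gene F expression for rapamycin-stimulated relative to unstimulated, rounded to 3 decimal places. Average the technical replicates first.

Mean Ct: gene F unstimulated 31.540; gene F rapamycin-stimulated 30.150; REF unstimulated 16.075; REF rapamycin-stimulated 16.040
ΔCt(unstimulated) = 31.540 − 16.075 = 15.465
ΔCt(rapamycin-stimulated) = 30.150 − 16.040 = 14.110
ΔΔCt = 14.110 − 15.465 = -1.355
Fold change = 2^(−(-1.355)) = 2^1.355 = 2.5580

2.558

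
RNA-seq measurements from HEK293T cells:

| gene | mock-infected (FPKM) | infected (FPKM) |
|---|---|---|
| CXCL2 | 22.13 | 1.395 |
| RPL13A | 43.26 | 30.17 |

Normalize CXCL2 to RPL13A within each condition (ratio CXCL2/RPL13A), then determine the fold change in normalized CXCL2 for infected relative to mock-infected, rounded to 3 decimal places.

0.090

CXCL2/RPL13A (mock-infected) = 22.13 / 43.26 = 0.51156
CXCL2/RPL13A (infected) = 1.395 / 30.17 = 0.046238
Fold change = 0.046238 / 0.51156 = 0.0904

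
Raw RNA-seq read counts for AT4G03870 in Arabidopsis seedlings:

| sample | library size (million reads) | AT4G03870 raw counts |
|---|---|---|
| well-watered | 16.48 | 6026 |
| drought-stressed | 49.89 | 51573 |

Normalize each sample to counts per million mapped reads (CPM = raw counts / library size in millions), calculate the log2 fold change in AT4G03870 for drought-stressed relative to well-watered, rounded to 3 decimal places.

1.499

CPM(well-watered) = 6026 / 16.48 = 365.6553
CPM(drought-stressed) = 51573 / 49.89 = 1033.7342
Fold change = 1033.7342 / 365.6553 = 2.82707
log2(2.82707) = 1.4993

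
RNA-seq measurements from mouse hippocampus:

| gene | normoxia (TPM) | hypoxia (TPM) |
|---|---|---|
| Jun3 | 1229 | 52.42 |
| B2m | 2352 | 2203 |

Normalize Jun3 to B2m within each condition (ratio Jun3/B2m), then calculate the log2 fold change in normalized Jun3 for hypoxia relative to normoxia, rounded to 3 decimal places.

-4.457

Jun3/B2m (normoxia) = 1229 / 2352 = 0.52253
Jun3/B2m (hypoxia) = 52.42 / 2203 = 0.023795
Fold change = 0.023795 / 0.52253 = 0.0455
log2(0.0455) = -4.4568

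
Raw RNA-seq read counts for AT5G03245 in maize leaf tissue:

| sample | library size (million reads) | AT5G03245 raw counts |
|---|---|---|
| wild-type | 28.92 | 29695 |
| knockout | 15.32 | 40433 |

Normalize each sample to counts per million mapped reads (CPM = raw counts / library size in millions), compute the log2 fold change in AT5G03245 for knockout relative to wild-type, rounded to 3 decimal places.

CPM(wild-type) = 29695 / 28.92 = 1026.7981
CPM(knockout) = 40433 / 15.32 = 2639.2298
Fold change = 2639.2298 / 1026.7981 = 2.57035
log2(2.57035) = 1.3620

1.362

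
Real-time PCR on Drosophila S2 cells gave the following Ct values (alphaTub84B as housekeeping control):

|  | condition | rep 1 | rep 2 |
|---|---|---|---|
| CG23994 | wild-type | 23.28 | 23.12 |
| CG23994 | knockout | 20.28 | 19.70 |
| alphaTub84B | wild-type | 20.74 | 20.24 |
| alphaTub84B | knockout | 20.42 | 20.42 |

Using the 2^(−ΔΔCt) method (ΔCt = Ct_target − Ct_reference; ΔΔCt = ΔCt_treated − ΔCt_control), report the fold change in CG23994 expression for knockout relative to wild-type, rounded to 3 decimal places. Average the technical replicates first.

Mean Ct: CG23994 wild-type 23.200; CG23994 knockout 19.990; alphaTub84B wild-type 20.490; alphaTub84B knockout 20.420
ΔCt(wild-type) = 23.200 − 20.490 = 2.710
ΔCt(knockout) = 19.990 − 20.420 = -0.430
ΔΔCt = -0.430 − 2.710 = -3.140
Fold change = 2^(−(-3.140)) = 2^3.140 = 8.8152

8.815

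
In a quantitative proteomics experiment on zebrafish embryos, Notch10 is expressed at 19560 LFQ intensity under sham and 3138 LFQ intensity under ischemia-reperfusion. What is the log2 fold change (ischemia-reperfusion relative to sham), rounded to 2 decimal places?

Fold change = 3138 / 19560 = 0.1604
log2(0.1604) = -2.640

-2.64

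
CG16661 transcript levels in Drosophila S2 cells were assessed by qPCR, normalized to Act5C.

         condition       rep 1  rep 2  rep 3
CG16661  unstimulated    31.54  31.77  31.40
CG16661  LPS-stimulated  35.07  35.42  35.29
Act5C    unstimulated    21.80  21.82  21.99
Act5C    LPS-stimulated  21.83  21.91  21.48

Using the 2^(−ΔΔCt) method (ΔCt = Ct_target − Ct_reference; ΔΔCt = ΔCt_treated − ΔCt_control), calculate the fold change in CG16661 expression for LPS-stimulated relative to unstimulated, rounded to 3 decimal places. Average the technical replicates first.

0.071

Mean Ct: CG16661 unstimulated 31.570; CG16661 LPS-stimulated 35.260; Act5C unstimulated 21.870; Act5C LPS-stimulated 21.740
ΔCt(unstimulated) = 31.570 − 21.870 = 9.700
ΔCt(LPS-stimulated) = 35.260 − 21.740 = 13.520
ΔΔCt = 13.520 − 9.700 = 3.820
Fold change = 2^(−3.820) = 0.0708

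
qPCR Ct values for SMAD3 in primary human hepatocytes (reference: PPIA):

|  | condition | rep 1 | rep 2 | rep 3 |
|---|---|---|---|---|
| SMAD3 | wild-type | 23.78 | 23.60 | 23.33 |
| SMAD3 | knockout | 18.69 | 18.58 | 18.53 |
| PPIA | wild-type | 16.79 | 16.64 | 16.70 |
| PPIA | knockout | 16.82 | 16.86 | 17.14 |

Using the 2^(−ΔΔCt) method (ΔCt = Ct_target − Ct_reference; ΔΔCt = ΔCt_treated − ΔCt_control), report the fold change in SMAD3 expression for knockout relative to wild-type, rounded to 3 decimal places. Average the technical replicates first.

36.758

Mean Ct: SMAD3 wild-type 23.570; SMAD3 knockout 18.600; PPIA wild-type 16.710; PPIA knockout 16.940
ΔCt(wild-type) = 23.570 − 16.710 = 6.860
ΔCt(knockout) = 18.600 − 16.940 = 1.660
ΔΔCt = 1.660 − 6.860 = -5.200
Fold change = 2^(−(-5.200)) = 2^5.200 = 36.7583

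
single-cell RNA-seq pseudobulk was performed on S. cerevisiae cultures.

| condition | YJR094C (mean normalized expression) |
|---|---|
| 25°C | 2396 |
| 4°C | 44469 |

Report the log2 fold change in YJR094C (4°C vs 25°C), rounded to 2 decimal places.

4.21

Fold change = 44469 / 2396 = 18.5597
log2(18.5597) = 4.214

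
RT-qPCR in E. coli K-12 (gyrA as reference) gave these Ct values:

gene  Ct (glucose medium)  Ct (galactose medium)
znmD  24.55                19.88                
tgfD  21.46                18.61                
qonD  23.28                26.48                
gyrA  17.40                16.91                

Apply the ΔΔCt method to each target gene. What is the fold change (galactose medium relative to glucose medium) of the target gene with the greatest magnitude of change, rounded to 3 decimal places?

18.126

znmD: ΔΔCt = (19.88−16.91) − (24.55−17.40) = 2.97 − 7.15 = -4.18; fold change = 2^4.18 = 18.126
tgfD: ΔΔCt = (18.61−16.91) − (21.46−17.40) = 1.70 − 4.06 = -2.36; fold change = 2^2.36 = 5.134
qonD: ΔΔCt = (26.48−16.91) − (23.28−17.40) = 9.57 − 5.88 = 3.69; fold change = 2^-3.69 = 0.077
znmD has the largest |ΔΔCt| = 4.18.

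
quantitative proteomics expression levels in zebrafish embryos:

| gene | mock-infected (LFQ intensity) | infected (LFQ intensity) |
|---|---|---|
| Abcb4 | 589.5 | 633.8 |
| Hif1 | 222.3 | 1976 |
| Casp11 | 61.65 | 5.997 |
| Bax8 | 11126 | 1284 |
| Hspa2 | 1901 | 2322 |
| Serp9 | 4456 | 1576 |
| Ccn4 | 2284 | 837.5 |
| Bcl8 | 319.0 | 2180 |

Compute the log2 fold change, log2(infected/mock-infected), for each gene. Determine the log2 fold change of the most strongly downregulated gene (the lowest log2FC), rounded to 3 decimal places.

-3.362

log2(633.8/589.5) = 0.105  (Abcb4)
log2(1976/222.3) = 3.152  (Hif1)
log2(5.997/61.65) = -3.362  (Casp11)
log2(1284/11126) = -3.115  (Bax8)
log2(2322/1901) = 0.289  (Hspa2)
log2(1576/4456) = -1.499  (Serp9)
log2(837.5/2284) = -1.447  (Ccn4)
log2(2180/319.0) = 2.773  (Bcl8)
Casp11 is most strongly downregulated.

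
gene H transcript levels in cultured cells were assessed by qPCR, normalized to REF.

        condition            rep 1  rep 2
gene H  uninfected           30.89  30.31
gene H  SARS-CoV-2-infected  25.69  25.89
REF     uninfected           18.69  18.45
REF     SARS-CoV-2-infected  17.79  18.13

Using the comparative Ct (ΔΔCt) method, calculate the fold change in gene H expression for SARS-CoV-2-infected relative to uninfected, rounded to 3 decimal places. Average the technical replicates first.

18.379

Mean Ct: gene H uninfected 30.600; gene H SARS-CoV-2-infected 25.790; REF uninfected 18.570; REF SARS-CoV-2-infected 17.960
ΔCt(uninfected) = 30.600 − 18.570 = 12.030
ΔCt(SARS-CoV-2-infected) = 25.790 − 17.960 = 7.830
ΔΔCt = 7.830 − 12.030 = -4.200
Fold change = 2^(−(-4.200)) = 2^4.200 = 18.3792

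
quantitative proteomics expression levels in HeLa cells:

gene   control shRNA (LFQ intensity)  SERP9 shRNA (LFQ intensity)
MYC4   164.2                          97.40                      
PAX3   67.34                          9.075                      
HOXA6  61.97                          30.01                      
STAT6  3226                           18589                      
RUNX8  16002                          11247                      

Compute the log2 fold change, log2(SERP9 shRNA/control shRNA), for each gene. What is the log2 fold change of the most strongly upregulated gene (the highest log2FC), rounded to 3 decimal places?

2.527

log2(97.40/164.2) = -0.753  (MYC4)
log2(9.075/67.34) = -2.891  (PAX3)
log2(30.01/61.97) = -1.046  (HOXA6)
log2(18589/3226) = 2.527  (STAT6)
log2(11247/16002) = -0.509  (RUNX8)
STAT6 is most strongly upregulated.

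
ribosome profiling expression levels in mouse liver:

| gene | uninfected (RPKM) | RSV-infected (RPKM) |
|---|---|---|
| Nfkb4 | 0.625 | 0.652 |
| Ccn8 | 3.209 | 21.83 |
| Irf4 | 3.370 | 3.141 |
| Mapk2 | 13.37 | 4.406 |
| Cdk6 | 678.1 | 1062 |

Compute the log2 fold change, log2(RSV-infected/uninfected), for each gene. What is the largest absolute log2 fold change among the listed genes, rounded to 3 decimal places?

2.766

log2(0.652/0.625) = 0.061  (Nfkb4)
log2(21.83/3.209) = 2.766  (Ccn8)
log2(3.141/3.370) = -0.102  (Irf4)
log2(4.406/13.37) = -1.601  (Mapk2)
log2(1062/678.1) = 0.647  (Cdk6)
The largest magnitude belongs to Ccn8.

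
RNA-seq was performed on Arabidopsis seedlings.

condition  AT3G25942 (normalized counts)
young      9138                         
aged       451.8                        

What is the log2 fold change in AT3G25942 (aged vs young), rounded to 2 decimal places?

-4.34

Fold change = 451.8 / 9138 = 0.0494
log2(0.0494) = -4.338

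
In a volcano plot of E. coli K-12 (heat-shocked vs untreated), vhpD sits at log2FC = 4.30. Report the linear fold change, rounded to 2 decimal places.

Fold change = 2^(4.30) = 19.698

19.70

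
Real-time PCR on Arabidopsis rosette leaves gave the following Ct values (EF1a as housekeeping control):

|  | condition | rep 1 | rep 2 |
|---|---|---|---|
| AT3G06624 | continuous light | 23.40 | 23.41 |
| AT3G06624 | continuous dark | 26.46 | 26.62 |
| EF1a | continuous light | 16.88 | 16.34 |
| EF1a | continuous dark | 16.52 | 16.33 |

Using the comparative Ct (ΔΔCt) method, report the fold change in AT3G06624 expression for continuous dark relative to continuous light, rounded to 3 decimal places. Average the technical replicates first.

0.100

Mean Ct: AT3G06624 continuous light 23.405; AT3G06624 continuous dark 26.540; EF1a continuous light 16.610; EF1a continuous dark 16.425
ΔCt(continuous light) = 23.405 − 16.610 = 6.795
ΔCt(continuous dark) = 26.540 − 16.425 = 10.115
ΔΔCt = 10.115 − 6.795 = 3.320
Fold change = 2^(−3.320) = 0.1001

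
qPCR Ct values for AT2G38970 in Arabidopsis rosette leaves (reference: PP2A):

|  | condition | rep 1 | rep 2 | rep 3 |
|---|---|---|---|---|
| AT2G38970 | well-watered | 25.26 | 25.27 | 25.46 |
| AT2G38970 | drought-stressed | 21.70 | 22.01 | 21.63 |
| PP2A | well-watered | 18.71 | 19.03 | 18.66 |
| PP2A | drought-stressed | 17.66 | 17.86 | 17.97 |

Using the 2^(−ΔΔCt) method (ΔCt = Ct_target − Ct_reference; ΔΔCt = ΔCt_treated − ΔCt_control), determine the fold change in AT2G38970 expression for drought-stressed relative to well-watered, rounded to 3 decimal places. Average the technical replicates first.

5.979

Mean Ct: AT2G38970 well-watered 25.330; AT2G38970 drought-stressed 21.780; PP2A well-watered 18.800; PP2A drought-stressed 17.830
ΔCt(well-watered) = 25.330 − 18.800 = 6.530
ΔCt(drought-stressed) = 21.780 − 17.830 = 3.950
ΔΔCt = 3.950 − 6.530 = -2.580
Fold change = 2^(−(-2.580)) = 2^2.580 = 5.9794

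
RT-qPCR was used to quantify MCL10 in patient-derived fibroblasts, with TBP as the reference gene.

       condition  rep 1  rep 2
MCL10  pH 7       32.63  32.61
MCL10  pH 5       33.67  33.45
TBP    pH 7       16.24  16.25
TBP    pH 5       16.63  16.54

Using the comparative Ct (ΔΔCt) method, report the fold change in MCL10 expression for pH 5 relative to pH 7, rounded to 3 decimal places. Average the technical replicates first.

Mean Ct: MCL10 pH 7 32.620; MCL10 pH 5 33.560; TBP pH 7 16.245; TBP pH 5 16.585
ΔCt(pH 7) = 32.620 − 16.245 = 16.375
ΔCt(pH 5) = 33.560 − 16.585 = 16.975
ΔΔCt = 16.975 − 16.375 = 0.600
Fold change = 2^(−0.600) = 0.6598

0.660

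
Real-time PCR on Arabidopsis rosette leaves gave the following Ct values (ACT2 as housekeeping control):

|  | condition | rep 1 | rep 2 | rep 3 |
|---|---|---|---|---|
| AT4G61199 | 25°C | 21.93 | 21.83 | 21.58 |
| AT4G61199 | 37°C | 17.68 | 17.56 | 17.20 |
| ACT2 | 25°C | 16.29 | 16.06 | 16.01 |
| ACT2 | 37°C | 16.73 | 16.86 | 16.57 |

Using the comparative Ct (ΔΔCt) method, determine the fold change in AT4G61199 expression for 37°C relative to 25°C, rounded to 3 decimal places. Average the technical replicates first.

29.857

Mean Ct: AT4G61199 25°C 21.780; AT4G61199 37°C 17.480; ACT2 25°C 16.120; ACT2 37°C 16.720
ΔCt(25°C) = 21.780 − 16.120 = 5.660
ΔCt(37°C) = 17.480 − 16.720 = 0.760
ΔΔCt = 0.760 − 5.660 = -4.900
Fold change = 2^(−(-4.900)) = 2^4.900 = 29.8571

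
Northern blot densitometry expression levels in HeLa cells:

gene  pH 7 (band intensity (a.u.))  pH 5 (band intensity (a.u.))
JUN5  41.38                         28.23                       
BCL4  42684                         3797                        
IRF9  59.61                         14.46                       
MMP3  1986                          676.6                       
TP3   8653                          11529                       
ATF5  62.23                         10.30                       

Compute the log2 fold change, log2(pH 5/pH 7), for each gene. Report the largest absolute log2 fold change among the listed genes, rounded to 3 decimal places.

log2(28.23/41.38) = -0.552  (JUN5)
log2(3797/42684) = -3.491  (BCL4)
log2(14.46/59.61) = -2.043  (IRF9)
log2(676.6/1986) = -1.553  (MMP3)
log2(11529/8653) = 0.414  (TP3)
log2(10.30/62.23) = -2.595  (ATF5)
The largest magnitude belongs to BCL4.

3.491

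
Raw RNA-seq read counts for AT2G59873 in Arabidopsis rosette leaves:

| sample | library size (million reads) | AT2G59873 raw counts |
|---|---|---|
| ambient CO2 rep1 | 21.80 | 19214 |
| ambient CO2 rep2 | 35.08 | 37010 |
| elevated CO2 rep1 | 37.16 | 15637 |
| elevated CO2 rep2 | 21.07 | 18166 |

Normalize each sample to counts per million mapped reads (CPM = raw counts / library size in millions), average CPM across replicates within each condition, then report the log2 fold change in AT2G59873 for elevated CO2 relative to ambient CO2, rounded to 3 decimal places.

CPM(ambient CO2 rep1) = 19214 / 21.80 = 881.3761
CPM(ambient CO2 rep2) = 37010 / 35.08 = 1055.0171
CPM(elevated CO2 rep1) = 15637 / 37.16 = 420.8019
CPM(elevated CO2 rep2) = 18166 / 21.07 = 862.1737
mean CPM(ambient CO2) = 968.1966; mean CPM(elevated CO2) = 641.4878
Fold change = 641.4878 / 968.1966 = 0.66256
log2(0.66256) = -0.5939

-0.594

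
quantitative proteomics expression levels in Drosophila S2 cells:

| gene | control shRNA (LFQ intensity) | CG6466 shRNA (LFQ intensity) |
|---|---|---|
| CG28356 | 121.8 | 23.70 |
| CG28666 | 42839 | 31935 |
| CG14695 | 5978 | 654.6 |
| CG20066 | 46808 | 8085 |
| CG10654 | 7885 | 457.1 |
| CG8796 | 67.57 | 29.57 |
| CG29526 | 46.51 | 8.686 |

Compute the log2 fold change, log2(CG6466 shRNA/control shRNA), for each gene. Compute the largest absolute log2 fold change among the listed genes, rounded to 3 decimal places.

4.109

log2(23.70/121.8) = -2.362  (CG28356)
log2(31935/42839) = -0.424  (CG28666)
log2(654.6/5978) = -3.191  (CG14695)
log2(8085/46808) = -2.533  (CG20066)
log2(457.1/7885) = -4.109  (CG10654)
log2(29.57/67.57) = -1.192  (CG8796)
log2(8.686/46.51) = -2.421  (CG29526)
The largest magnitude belongs to CG10654.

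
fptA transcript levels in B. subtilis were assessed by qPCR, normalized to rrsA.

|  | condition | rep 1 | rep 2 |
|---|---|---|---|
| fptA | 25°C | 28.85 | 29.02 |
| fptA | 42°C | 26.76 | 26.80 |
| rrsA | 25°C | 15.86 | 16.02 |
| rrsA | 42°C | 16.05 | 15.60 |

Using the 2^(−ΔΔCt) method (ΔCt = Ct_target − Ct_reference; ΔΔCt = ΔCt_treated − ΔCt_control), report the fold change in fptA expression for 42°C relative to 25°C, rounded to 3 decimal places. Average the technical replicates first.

Mean Ct: fptA 25°C 28.935; fptA 42°C 26.780; rrsA 25°C 15.940; rrsA 42°C 15.825
ΔCt(25°C) = 28.935 − 15.940 = 12.995
ΔCt(42°C) = 26.780 − 15.825 = 10.955
ΔΔCt = 10.955 − 12.995 = -2.040
Fold change = 2^(−(-2.040)) = 2^2.040 = 4.1125

4.112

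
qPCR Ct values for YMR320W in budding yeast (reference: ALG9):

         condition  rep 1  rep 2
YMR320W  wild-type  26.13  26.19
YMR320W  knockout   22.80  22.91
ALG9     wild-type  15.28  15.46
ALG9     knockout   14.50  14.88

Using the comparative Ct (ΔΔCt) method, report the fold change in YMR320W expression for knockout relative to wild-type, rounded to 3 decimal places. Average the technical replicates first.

6.169

Mean Ct: YMR320W wild-type 26.160; YMR320W knockout 22.855; ALG9 wild-type 15.370; ALG9 knockout 14.690
ΔCt(wild-type) = 26.160 − 15.370 = 10.790
ΔCt(knockout) = 22.855 − 14.690 = 8.165
ΔΔCt = 8.165 − 10.790 = -2.625
Fold change = 2^(−(-2.625)) = 2^2.625 = 6.1688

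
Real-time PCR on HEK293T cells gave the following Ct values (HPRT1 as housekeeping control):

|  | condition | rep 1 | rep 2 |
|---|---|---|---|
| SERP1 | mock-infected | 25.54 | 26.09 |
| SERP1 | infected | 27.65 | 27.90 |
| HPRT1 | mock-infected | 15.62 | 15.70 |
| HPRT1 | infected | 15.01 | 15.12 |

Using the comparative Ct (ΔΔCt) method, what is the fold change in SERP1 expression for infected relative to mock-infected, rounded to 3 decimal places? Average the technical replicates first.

Mean Ct: SERP1 mock-infected 25.815; SERP1 infected 27.775; HPRT1 mock-infected 15.660; HPRT1 infected 15.065
ΔCt(mock-infected) = 25.815 − 15.660 = 10.155
ΔCt(infected) = 27.775 − 15.065 = 12.710
ΔΔCt = 12.710 − 10.155 = 2.555
Fold change = 2^(−2.555) = 0.1702

0.170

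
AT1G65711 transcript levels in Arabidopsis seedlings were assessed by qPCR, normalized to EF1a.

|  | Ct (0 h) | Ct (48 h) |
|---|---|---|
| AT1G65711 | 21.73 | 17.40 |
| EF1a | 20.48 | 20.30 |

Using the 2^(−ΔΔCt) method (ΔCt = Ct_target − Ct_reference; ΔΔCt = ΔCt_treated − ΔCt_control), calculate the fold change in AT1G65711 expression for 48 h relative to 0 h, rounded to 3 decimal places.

17.753

ΔCt(0 h) = 21.730 − 20.480 = 1.250
ΔCt(48 h) = 17.400 − 20.300 = -2.900
ΔΔCt = -2.900 − 1.250 = -4.150
Fold change = 2^(−(-4.150)) = 2^4.150 = 17.7531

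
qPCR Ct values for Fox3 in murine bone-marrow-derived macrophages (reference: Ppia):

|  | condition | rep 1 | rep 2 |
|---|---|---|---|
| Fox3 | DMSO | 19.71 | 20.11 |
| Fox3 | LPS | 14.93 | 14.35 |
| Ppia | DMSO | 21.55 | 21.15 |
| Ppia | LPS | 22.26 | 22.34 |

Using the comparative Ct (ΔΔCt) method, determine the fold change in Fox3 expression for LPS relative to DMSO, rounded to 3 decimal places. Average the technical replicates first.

Mean Ct: Fox3 DMSO 19.910; Fox3 LPS 14.640; Ppia DMSO 21.350; Ppia LPS 22.300
ΔCt(DMSO) = 19.910 − 21.350 = -1.440
ΔCt(LPS) = 14.640 − 22.300 = -7.660
ΔΔCt = -7.660 − (-1.440) = -6.220
Fold change = 2^(−(-6.220)) = 2^6.220 = 74.5429

74.543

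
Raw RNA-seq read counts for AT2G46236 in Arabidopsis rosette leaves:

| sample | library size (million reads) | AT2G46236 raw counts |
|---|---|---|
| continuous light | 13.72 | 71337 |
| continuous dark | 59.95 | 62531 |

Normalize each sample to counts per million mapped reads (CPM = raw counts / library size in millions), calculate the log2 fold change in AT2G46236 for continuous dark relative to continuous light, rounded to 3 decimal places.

-2.318

CPM(continuous light) = 71337 / 13.72 = 5199.4898
CPM(continuous dark) = 62531 / 59.95 = 1043.0525
Fold change = 1043.0525 / 5199.4898 = 0.20061
log2(0.20061) = -2.3176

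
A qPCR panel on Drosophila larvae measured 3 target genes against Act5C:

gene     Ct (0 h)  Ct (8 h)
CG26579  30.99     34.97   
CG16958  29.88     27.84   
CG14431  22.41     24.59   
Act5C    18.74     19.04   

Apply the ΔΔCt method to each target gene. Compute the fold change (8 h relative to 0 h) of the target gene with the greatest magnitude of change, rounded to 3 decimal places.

0.078

CG26579: ΔΔCt = (34.97−19.04) − (30.99−18.74) = 15.93 − 12.25 = 3.68; fold change = 2^-3.68 = 0.078
CG16958: ΔΔCt = (27.84−19.04) − (29.88−18.74) = 8.80 − 11.14 = -2.34; fold change = 2^2.34 = 5.063
CG14431: ΔΔCt = (24.59−19.04) − (22.41−18.74) = 5.55 − 3.67 = 1.88; fold change = 2^-1.88 = 0.272
CG26579 has the largest |ΔΔCt| = 3.68.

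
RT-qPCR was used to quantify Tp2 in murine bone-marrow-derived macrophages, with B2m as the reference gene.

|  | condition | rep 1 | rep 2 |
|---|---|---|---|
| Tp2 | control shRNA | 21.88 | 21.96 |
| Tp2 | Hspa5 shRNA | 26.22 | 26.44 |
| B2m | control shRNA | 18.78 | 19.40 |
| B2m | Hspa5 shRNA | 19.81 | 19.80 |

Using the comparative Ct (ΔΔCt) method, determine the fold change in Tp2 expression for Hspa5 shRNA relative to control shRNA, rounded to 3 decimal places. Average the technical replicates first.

0.077

Mean Ct: Tp2 control shRNA 21.920; Tp2 Hspa5 shRNA 26.330; B2m control shRNA 19.090; B2m Hspa5 shRNA 19.805
ΔCt(control shRNA) = 21.920 − 19.090 = 2.830
ΔCt(Hspa5 shRNA) = 26.330 − 19.805 = 6.525
ΔΔCt = 6.525 − 2.830 = 3.695
Fold change = 2^(−3.695) = 0.0772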